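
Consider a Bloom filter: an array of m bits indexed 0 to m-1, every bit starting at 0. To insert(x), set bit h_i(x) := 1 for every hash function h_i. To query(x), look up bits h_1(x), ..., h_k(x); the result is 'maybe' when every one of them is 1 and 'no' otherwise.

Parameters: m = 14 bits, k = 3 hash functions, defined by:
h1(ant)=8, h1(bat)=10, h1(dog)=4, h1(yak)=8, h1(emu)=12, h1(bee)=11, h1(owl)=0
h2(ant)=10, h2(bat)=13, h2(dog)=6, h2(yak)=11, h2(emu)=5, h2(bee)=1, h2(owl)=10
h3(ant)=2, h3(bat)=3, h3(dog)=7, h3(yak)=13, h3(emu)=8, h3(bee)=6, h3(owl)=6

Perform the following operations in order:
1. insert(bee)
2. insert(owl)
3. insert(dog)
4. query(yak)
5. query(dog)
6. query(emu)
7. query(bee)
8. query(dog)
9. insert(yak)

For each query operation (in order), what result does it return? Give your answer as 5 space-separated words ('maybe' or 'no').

Start: bits=00000000000000
Op 1: insert bee -> sets bits 1 6 11 -> bits=01000010000100
Op 2: insert owl -> sets bits 0 6 10 -> bits=11000010001100
Op 3: insert dog -> sets bits 4 6 7 -> bits=11001011001100
Op 4: query yak -> checks bit8=0, bit11=1, bit13=0 (has a 0) -> no
Op 5: query dog -> checks bit4=1, bit6=1, bit7=1 (all 1) -> maybe
Op 6: query emu -> checks bit5=0, bit8=0, bit12=0 (has a 0) -> no
Op 7: query bee -> checks bit1=1, bit6=1, bit11=1 (all 1) -> maybe
Op 8: query dog -> checks bit4=1, bit6=1, bit7=1 (all 1) -> maybe
Op 9: insert yak -> sets bits 8 11 13 -> bits=11001011101101
Query results in order: no maybe no maybe maybe

Answer: no maybe no maybe maybe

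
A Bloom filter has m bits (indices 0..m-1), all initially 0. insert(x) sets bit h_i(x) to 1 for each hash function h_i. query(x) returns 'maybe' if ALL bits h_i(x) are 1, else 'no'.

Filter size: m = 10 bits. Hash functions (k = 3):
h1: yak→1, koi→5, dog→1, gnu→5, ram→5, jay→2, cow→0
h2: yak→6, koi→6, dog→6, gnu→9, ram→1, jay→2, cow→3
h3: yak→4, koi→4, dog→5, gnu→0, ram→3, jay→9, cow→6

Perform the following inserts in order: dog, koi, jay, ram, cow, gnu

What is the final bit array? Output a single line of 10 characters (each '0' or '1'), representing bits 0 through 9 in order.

Start: bits=0000000000
After insert 'dog': sets bits 1 5 6 -> bits=0100011000
After insert 'koi': sets bits 4 5 6 -> bits=0100111000
After insert 'jay': sets bits 2 9 -> bits=0110111001
After insert 'ram': sets bits 1 3 5 -> bits=0111111001
After insert 'cow': sets bits 0 3 6 -> bits=1111111001
After insert 'gnu': sets bits 0 5 9 -> bits=1111111001

Answer: 1111111001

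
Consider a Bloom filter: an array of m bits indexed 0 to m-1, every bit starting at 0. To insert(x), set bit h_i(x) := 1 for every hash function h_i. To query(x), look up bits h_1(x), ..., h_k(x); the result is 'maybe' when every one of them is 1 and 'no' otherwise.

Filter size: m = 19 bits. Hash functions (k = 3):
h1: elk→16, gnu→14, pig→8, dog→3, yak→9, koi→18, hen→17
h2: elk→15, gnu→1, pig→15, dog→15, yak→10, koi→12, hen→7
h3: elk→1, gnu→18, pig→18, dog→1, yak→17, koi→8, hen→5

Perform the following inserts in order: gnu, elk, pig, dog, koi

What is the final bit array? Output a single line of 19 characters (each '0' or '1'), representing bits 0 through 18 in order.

Answer: 0101000010001011101

Derivation:
Start: bits=0000000000000000000
After insert 'gnu': sets bits 1 14 18 -> bits=0100000000000010001
After insert 'elk': sets bits 1 15 16 -> bits=0100000000000011101
After insert 'pig': sets bits 8 15 18 -> bits=0100000010000011101
After insert 'dog': sets bits 1 3 15 -> bits=0101000010000011101
After insert 'koi': sets bits 8 12 18 -> bits=0101000010001011101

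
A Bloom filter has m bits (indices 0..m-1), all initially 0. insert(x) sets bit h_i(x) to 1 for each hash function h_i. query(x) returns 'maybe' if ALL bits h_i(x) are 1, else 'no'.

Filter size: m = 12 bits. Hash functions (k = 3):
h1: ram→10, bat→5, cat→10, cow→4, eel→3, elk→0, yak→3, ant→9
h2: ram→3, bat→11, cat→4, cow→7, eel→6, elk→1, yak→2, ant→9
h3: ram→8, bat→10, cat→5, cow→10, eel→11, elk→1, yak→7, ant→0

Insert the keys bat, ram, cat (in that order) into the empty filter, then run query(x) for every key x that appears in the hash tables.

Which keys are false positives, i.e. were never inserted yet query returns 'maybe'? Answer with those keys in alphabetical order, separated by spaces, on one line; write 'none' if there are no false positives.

Start: bits=000000000000
After insert 'bat': sets bits 5 10 11 -> bits=000001000011
After insert 'ram': sets bits 3 8 10 -> bits=000101001011
After insert 'cat': sets bits 4 5 10 -> bits=000111001011
Not inserted: ant cow eel elk yak — query each against bits=000111001011:
query ant: checks bit0=0, bit9=0 (has a 0) -> no => not a false positive
query cow: checks bit4=1, bit7=0, bit10=1 (has a 0) -> no => not a false positive
query eel: checks bit3=1, bit6=0, bit11=1 (has a 0) -> no => not a false positive
query elk: checks bit0=0, bit1=0 (has a 0) -> no => not a false positive
query yak: checks bit2=0, bit3=1, bit7=0 (has a 0) -> no => not a false positive
False positives (alphabetical): none

Answer: none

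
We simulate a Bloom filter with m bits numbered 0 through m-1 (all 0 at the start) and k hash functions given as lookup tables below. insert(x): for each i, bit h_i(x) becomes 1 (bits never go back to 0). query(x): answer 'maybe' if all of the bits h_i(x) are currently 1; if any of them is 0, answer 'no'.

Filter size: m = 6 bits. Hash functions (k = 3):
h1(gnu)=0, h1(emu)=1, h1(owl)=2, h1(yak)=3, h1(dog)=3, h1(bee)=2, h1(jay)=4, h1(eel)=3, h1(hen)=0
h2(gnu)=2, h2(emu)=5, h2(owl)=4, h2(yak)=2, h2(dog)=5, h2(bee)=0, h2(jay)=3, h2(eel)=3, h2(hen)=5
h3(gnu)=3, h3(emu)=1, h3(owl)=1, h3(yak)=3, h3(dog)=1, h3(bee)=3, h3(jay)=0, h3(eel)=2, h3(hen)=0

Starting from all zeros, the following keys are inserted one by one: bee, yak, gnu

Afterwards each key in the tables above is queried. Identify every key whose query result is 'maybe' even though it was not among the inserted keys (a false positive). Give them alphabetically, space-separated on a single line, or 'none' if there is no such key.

Start: bits=000000
After insert 'bee': sets bits 0 2 3 -> bits=101100
After insert 'yak': sets bits 2 3 -> bits=101100
After insert 'gnu': sets bits 0 2 3 -> bits=101100
Not inserted: dog eel emu hen jay owl — query each against bits=101100:
query dog: checks bit1=0, bit3=1, bit5=0 (has a 0) -> no => not a false positive
query eel: checks bit2=1, bit3=1 (all 1) -> maybe => FALSE POSITIVE
query emu: checks bit1=0, bit5=0 (has a 0) -> no => not a false positive
query hen: checks bit0=1, bit5=0 (has a 0) -> no => not a false positive
query jay: checks bit0=1, bit3=1, bit4=0 (has a 0) -> no => not a false positive
query owl: checks bit1=0, bit2=1, bit4=0 (has a 0) -> no => not a false positive
False positives (alphabetical): eel

Answer: eel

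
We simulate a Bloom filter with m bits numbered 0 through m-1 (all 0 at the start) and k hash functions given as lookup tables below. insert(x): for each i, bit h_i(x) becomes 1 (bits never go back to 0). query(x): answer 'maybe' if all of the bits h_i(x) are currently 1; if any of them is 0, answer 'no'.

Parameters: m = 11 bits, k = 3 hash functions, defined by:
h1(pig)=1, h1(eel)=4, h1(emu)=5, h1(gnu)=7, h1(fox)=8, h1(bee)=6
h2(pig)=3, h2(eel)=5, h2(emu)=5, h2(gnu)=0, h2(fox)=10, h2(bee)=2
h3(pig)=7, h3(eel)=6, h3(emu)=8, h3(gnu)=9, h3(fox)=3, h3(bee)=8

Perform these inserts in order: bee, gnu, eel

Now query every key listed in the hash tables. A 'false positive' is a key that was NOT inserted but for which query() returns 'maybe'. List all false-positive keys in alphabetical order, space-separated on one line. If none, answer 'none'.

Answer: emu

Derivation:
Start: bits=00000000000
After insert 'bee': sets bits 2 6 8 -> bits=00100010100
After insert 'gnu': sets bits 0 7 9 -> bits=10100011110
After insert 'eel': sets bits 4 5 6 -> bits=10101111110
Not inserted: emu fox pig — query each against bits=10101111110:
query emu: checks bit5=1, bit8=1 (all 1) -> maybe => FALSE POSITIVE
query fox: checks bit3=0, bit8=1, bit10=0 (has a 0) -> no => not a false positive
query pig: checks bit1=0, bit3=0, bit7=1 (has a 0) -> no => not a false positive
False positives (alphabetical): emu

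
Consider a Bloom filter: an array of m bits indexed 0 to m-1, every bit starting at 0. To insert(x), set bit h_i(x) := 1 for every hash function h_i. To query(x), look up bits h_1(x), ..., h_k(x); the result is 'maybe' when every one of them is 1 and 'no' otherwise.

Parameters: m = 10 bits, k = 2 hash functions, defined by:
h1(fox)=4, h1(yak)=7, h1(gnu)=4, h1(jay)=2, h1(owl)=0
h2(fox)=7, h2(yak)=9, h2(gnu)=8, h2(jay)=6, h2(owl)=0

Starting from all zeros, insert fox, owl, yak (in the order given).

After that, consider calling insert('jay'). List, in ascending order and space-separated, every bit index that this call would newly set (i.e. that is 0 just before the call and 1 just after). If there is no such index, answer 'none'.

Start: bits=0000000000
After insert 'fox': sets bits 4 7 -> bits=0000100100
After insert 'owl': sets bits 0 -> bits=1000100100
After insert 'yak': sets bits 7 9 -> bits=1000100101
insert 'jay' would touch bits 2 6; currently bit2=0, bit6=0
Bits that are 0 among those (would change 0->1): 2 6

Answer: 2 6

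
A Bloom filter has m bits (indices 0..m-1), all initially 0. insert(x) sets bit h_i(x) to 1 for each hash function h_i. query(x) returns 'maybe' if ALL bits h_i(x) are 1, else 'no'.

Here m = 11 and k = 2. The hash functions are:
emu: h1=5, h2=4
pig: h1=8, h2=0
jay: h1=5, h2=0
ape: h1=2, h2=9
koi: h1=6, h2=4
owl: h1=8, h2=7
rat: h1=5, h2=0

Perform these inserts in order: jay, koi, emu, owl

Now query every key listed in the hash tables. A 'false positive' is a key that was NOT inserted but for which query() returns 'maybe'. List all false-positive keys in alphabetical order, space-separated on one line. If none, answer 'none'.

Start: bits=00000000000
After insert 'jay': sets bits 0 5 -> bits=10000100000
After insert 'koi': sets bits 4 6 -> bits=10001110000
After insert 'emu': sets bits 4 5 -> bits=10001110000
After insert 'owl': sets bits 7 8 -> bits=10001111100
Not inserted: ape pig rat — query each against bits=10001111100:
query ape: checks bit2=0, bit9=0 (has a 0) -> no => not a false positive
query pig: checks bit0=1, bit8=1 (all 1) -> maybe => FALSE POSITIVE
query rat: checks bit0=1, bit5=1 (all 1) -> maybe => FALSE POSITIVE
False positives (alphabetical): pig rat

Answer: pig rat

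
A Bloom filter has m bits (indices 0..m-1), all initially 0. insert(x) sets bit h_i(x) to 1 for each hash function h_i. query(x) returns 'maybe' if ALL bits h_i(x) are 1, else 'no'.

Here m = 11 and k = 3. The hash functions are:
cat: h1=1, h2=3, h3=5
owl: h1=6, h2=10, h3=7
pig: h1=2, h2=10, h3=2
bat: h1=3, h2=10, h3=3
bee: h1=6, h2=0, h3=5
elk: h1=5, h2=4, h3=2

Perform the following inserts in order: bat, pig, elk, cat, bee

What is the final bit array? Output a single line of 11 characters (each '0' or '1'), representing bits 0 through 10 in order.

Start: bits=00000000000
After insert 'bat': sets bits 3 10 -> bits=00010000001
After insert 'pig': sets bits 2 10 -> bits=00110000001
After insert 'elk': sets bits 2 4 5 -> bits=00111100001
After insert 'cat': sets bits 1 3 5 -> bits=01111100001
After insert 'bee': sets bits 0 5 6 -> bits=11111110001

Answer: 11111110001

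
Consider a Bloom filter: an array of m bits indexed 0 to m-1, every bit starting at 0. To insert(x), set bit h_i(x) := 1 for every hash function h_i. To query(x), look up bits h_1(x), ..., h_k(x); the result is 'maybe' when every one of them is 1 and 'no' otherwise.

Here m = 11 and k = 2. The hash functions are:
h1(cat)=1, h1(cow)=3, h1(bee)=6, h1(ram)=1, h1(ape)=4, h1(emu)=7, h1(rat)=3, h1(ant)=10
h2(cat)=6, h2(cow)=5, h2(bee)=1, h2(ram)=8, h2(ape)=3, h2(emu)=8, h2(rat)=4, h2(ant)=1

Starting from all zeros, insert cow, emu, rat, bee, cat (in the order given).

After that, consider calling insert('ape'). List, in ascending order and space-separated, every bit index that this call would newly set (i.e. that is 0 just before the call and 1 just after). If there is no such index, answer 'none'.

Answer: none

Derivation:
Start: bits=00000000000
After insert 'cow': sets bits 3 5 -> bits=00010100000
After insert 'emu': sets bits 7 8 -> bits=00010101100
After insert 'rat': sets bits 3 4 -> bits=00011101100
After insert 'bee': sets bits 1 6 -> bits=01011111100
After insert 'cat': sets bits 1 6 -> bits=01011111100
insert 'ape' would touch bits 3 4; currently bit3=1, bit4=1
Bits that are 0 among those (would change 0->1): none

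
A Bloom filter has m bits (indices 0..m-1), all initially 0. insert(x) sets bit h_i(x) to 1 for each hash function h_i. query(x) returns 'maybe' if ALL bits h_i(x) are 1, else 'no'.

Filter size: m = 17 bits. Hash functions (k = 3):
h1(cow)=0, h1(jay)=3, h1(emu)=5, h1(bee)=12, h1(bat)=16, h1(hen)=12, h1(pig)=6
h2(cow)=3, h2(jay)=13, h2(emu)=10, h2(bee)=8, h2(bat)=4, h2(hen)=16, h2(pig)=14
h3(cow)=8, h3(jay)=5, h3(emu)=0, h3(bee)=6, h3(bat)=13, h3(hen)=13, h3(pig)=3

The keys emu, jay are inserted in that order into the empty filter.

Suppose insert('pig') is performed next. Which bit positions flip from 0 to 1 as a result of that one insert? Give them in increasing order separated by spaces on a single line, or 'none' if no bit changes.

Answer: 6 14

Derivation:
Start: bits=00000000000000000
After insert 'emu': sets bits 0 5 10 -> bits=10000100001000000
After insert 'jay': sets bits 3 5 13 -> bits=10010100001001000
insert 'pig' would touch bits 3 6 14; currently bit3=1, bit6=0, bit14=0
Bits that are 0 among those (would change 0->1): 6 14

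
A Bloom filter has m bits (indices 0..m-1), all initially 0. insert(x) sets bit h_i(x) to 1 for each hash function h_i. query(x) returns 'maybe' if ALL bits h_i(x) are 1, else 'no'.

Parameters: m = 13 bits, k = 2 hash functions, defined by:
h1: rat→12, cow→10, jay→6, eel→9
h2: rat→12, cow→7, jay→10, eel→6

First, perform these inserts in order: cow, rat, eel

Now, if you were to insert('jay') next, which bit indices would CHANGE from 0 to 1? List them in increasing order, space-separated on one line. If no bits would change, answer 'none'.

Answer: none

Derivation:
Start: bits=0000000000000
After insert 'cow': sets bits 7 10 -> bits=0000000100100
After insert 'rat': sets bits 12 -> bits=0000000100101
After insert 'eel': sets bits 6 9 -> bits=0000001101101
insert 'jay' would touch bits 6 10; currently bit6=1, bit10=1
Bits that are 0 among those (would change 0->1): none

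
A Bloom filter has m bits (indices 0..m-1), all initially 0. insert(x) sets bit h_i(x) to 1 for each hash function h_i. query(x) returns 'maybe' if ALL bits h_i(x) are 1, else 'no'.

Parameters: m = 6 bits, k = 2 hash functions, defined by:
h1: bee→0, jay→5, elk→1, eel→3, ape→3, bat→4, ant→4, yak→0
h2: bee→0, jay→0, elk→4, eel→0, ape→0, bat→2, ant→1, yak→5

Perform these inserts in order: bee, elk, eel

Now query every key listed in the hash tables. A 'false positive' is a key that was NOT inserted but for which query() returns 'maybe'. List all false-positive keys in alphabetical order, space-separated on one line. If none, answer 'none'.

Answer: ant ape

Derivation:
Start: bits=000000
After insert 'bee': sets bits 0 -> bits=100000
After insert 'elk': sets bits 1 4 -> bits=110010
After insert 'eel': sets bits 0 3 -> bits=110110
Not inserted: ant ape bat jay yak — query each against bits=110110:
query ant: checks bit1=1, bit4=1 (all 1) -> maybe => FALSE POSITIVE
query ape: checks bit0=1, bit3=1 (all 1) -> maybe => FALSE POSITIVE
query bat: checks bit2=0, bit4=1 (has a 0) -> no => not a false positive
query jay: checks bit0=1, bit5=0 (has a 0) -> no => not a false positive
query yak: checks bit0=1, bit5=0 (has a 0) -> no => not a false positive
False positives (alphabetical): ant ape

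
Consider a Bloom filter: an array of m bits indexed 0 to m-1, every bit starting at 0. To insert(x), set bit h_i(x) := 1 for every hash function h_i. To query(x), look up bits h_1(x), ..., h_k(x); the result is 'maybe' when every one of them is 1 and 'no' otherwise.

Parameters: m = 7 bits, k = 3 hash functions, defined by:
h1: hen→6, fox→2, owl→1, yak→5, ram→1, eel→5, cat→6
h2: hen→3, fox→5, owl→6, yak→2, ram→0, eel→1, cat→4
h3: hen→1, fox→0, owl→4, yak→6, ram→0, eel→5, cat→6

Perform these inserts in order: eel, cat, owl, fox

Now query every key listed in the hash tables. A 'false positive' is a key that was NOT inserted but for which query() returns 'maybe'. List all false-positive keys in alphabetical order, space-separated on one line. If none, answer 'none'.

Answer: ram yak

Derivation:
Start: bits=0000000
After insert 'eel': sets bits 1 5 -> bits=0100010
After insert 'cat': sets bits 4 6 -> bits=0100111
After insert 'owl': sets bits 1 4 6 -> bits=0100111
After insert 'fox': sets bits 0 2 5 -> bits=1110111
Not inserted: hen ram yak — query each against bits=1110111:
query hen: checks bit1=1, bit3=0, bit6=1 (has a 0) -> no => not a false positive
query ram: checks bit0=1, bit1=1 (all 1) -> maybe => FALSE POSITIVE
query yak: checks bit2=1, bit5=1, bit6=1 (all 1) -> maybe => FALSE POSITIVE
False positives (alphabetical): ram yak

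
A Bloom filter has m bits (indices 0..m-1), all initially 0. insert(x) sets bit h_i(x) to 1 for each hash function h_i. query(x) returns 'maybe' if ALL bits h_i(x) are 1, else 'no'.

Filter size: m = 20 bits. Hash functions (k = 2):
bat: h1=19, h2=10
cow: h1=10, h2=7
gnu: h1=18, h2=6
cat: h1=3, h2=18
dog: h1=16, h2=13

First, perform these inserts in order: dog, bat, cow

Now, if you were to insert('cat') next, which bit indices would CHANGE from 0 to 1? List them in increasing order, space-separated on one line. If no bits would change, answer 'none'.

Start: bits=00000000000000000000
After insert 'dog': sets bits 13 16 -> bits=00000000000001001000
After insert 'bat': sets bits 10 19 -> bits=00000000001001001001
After insert 'cow': sets bits 7 10 -> bits=00000001001001001001
insert 'cat' would touch bits 3 18; currently bit3=0, bit18=0
Bits that are 0 among those (would change 0->1): 3 18

Answer: 3 18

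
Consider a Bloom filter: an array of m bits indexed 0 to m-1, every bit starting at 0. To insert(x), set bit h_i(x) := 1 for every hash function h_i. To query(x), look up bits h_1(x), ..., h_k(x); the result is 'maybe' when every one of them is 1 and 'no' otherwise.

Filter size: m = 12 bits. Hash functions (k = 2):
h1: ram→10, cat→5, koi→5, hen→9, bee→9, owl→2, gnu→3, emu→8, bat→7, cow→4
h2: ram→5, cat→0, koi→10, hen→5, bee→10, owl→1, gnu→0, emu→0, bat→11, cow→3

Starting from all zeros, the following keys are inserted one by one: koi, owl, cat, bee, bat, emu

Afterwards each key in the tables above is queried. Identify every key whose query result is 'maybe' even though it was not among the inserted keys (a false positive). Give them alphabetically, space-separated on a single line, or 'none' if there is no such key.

Answer: hen ram

Derivation:
Start: bits=000000000000
After insert 'koi': sets bits 5 10 -> bits=000001000010
After insert 'owl': sets bits 1 2 -> bits=011001000010
After insert 'cat': sets bits 0 5 -> bits=111001000010
After insert 'bee': sets bits 9 10 -> bits=111001000110
After insert 'bat': sets bits 7 11 -> bits=111001010111
After insert 'emu': sets bits 0 8 -> bits=111001011111
Not inserted: cow gnu hen ram — query each against bits=111001011111:
query cow: checks bit3=0, bit4=0 (has a 0) -> no => not a false positive
query gnu: checks bit0=1, bit3=0 (has a 0) -> no => not a false positive
query hen: checks bit5=1, bit9=1 (all 1) -> maybe => FALSE POSITIVE
query ram: checks bit5=1, bit10=1 (all 1) -> maybe => FALSE POSITIVE
False positives (alphabetical): hen ram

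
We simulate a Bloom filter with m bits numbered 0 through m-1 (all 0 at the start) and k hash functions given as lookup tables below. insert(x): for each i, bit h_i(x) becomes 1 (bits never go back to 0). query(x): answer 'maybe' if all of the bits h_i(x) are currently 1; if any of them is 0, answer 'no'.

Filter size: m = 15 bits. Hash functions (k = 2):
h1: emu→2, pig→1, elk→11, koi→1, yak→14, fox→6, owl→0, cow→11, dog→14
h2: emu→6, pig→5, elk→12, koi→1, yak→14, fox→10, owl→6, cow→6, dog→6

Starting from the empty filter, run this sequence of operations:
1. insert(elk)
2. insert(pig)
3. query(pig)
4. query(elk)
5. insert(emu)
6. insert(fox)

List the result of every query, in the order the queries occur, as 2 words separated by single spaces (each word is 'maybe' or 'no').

Start: bits=000000000000000
Op 1: insert elk -> sets bits 11 12 -> bits=000000000001100
Op 2: insert pig -> sets bits 1 5 -> bits=010001000001100
Op 3: query pig -> checks bit1=1, bit5=1 (all 1) -> maybe
Op 4: query elk -> checks bit11=1, bit12=1 (all 1) -> maybe
Op 5: insert emu -> sets bits 2 6 -> bits=011001100001100
Op 6: insert fox -> sets bits 6 10 -> bits=011001100011100
Query results in order: maybe maybe

Answer: maybe maybe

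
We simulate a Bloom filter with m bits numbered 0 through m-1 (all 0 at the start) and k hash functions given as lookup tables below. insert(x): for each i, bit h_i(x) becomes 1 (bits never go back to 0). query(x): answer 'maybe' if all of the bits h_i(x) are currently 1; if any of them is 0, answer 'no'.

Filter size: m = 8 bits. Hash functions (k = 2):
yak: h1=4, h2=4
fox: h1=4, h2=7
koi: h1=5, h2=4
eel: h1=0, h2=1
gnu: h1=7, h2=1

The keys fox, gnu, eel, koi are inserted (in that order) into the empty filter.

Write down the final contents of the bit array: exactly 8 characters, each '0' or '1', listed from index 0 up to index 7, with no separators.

Start: bits=00000000
After insert 'fox': sets bits 4 7 -> bits=00001001
After insert 'gnu': sets bits 1 7 -> bits=01001001
After insert 'eel': sets bits 0 1 -> bits=11001001
After insert 'koi': sets bits 4 5 -> bits=11001101

Answer: 11001101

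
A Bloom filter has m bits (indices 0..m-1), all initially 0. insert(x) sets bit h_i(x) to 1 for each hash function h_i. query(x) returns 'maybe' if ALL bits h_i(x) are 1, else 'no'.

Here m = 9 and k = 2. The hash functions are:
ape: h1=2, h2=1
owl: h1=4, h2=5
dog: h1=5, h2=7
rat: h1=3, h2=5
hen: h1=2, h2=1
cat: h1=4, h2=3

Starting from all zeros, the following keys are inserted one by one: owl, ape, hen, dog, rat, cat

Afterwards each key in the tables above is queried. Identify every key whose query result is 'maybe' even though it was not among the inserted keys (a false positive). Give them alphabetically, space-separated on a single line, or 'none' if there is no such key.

Answer: none

Derivation:
Start: bits=000000000
After insert 'owl': sets bits 4 5 -> bits=000011000
After insert 'ape': sets bits 1 2 -> bits=011011000
After insert 'hen': sets bits 1 2 -> bits=011011000
After insert 'dog': sets bits 5 7 -> bits=011011010
After insert 'rat': sets bits 3 5 -> bits=011111010
After insert 'cat': sets bits 3 4 -> bits=011111010
Not inserted: (none) — query each against bits=011111010:
False positives (alphabetical): none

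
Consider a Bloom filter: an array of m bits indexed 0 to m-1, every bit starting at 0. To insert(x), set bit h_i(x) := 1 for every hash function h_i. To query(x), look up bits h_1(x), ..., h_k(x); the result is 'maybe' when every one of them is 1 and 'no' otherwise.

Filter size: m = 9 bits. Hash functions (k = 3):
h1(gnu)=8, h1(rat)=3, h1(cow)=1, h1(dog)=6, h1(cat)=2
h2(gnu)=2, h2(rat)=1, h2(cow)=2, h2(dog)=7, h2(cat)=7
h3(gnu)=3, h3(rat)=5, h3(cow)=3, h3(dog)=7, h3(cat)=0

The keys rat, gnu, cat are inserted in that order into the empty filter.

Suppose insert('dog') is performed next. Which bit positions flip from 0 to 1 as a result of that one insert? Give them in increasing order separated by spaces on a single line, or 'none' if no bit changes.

Start: bits=000000000
After insert 'rat': sets bits 1 3 5 -> bits=010101000
After insert 'gnu': sets bits 2 3 8 -> bits=011101001
After insert 'cat': sets bits 0 2 7 -> bits=111101011
insert 'dog' would touch bits 6 7; currently bit6=0, bit7=1
Bits that are 0 among those (would change 0->1): 6

Answer: 6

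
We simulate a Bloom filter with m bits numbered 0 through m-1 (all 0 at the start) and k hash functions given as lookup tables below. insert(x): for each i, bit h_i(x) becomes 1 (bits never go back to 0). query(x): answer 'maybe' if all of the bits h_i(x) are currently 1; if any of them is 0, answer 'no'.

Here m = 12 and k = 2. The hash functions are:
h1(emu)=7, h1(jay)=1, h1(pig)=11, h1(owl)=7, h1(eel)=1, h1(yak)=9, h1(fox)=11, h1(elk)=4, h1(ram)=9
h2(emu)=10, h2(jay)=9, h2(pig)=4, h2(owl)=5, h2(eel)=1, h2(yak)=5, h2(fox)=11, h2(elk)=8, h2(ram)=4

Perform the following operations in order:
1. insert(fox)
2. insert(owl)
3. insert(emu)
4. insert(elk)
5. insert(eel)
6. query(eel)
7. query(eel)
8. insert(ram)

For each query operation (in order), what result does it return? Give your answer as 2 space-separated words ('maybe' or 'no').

Start: bits=000000000000
Op 1: insert fox -> sets bits 11 -> bits=000000000001
Op 2: insert owl -> sets bits 5 7 -> bits=000001010001
Op 3: insert emu -> sets bits 7 10 -> bits=000001010011
Op 4: insert elk -> sets bits 4 8 -> bits=000011011011
Op 5: insert eel -> sets bits 1 -> bits=010011011011
Op 6: query eel -> checks bit1=1 (all 1) -> maybe
Op 7: query eel -> checks bit1=1 (all 1) -> maybe
Op 8: insert ram -> sets bits 4 9 -> bits=010011011111
Query results in order: maybe maybe

Answer: maybe maybe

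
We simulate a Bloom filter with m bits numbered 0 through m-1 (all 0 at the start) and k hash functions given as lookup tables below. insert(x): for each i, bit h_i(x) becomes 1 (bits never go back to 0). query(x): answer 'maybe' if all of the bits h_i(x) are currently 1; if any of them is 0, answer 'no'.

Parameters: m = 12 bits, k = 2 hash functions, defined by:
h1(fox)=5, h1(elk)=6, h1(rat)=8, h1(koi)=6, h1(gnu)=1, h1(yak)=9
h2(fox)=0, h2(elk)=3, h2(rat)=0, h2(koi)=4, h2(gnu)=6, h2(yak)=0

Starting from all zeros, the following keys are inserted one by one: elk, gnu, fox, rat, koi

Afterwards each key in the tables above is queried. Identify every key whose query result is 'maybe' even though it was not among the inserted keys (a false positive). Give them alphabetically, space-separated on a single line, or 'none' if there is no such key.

Answer: none

Derivation:
Start: bits=000000000000
After insert 'elk': sets bits 3 6 -> bits=000100100000
After insert 'gnu': sets bits 1 6 -> bits=010100100000
After insert 'fox': sets bits 0 5 -> bits=110101100000
After insert 'rat': sets bits 0 8 -> bits=110101101000
After insert 'koi': sets bits 4 6 -> bits=110111101000
Not inserted: yak — query each against bits=110111101000:
query yak: checks bit0=1, bit9=0 (has a 0) -> no => not a false positive
False positives (alphabetical): none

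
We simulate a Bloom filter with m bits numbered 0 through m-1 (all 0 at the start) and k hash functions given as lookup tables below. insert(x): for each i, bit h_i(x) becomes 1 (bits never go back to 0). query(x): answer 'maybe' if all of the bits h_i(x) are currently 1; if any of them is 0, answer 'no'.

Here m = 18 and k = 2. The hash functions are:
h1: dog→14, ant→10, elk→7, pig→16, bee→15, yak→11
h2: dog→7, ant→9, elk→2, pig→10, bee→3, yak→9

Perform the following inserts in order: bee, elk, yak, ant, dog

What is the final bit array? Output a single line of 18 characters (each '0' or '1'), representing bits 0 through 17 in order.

Start: bits=000000000000000000
After insert 'bee': sets bits 3 15 -> bits=000100000000000100
After insert 'elk': sets bits 2 7 -> bits=001100010000000100
After insert 'yak': sets bits 9 11 -> bits=001100010101000100
After insert 'ant': sets bits 9 10 -> bits=001100010111000100
After insert 'dog': sets bits 7 14 -> bits=001100010111001100

Answer: 001100010111001100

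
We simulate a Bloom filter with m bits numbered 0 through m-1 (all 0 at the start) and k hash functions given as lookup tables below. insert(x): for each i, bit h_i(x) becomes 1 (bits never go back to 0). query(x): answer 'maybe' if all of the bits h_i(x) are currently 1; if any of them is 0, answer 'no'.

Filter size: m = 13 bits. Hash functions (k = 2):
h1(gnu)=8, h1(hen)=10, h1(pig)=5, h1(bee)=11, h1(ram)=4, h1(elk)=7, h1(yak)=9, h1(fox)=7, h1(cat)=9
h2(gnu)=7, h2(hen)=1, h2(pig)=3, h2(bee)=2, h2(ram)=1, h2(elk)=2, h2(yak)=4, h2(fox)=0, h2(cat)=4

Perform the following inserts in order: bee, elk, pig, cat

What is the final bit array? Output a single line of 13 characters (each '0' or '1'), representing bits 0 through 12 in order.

Answer: 0011110101010

Derivation:
Start: bits=0000000000000
After insert 'bee': sets bits 2 11 -> bits=0010000000010
After insert 'elk': sets bits 2 7 -> bits=0010000100010
After insert 'pig': sets bits 3 5 -> bits=0011010100010
After insert 'cat': sets bits 4 9 -> bits=0011110101010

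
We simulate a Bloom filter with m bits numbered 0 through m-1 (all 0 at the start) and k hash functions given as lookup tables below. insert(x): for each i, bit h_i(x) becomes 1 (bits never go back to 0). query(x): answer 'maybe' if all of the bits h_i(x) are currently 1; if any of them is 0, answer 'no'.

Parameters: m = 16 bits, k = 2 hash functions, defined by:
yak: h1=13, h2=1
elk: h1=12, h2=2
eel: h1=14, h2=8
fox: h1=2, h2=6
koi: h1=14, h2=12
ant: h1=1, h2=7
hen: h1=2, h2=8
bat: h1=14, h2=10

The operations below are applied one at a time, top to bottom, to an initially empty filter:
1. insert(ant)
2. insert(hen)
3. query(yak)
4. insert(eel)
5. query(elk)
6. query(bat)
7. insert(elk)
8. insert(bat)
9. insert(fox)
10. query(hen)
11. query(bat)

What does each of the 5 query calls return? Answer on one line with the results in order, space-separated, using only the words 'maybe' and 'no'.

Start: bits=0000000000000000
Op 1: insert ant -> sets bits 1 7 -> bits=0100000100000000
Op 2: insert hen -> sets bits 2 8 -> bits=0110000110000000
Op 3: query yak -> checks bit1=1, bit13=0 (has a 0) -> no
Op 4: insert eel -> sets bits 8 14 -> bits=0110000110000010
Op 5: query elk -> checks bit2=1, bit12=0 (has a 0) -> no
Op 6: query bat -> checks bit10=0, bit14=1 (has a 0) -> no
Op 7: insert elk -> sets bits 2 12 -> bits=0110000110001010
Op 8: insert bat -> sets bits 10 14 -> bits=0110000110101010
Op 9: insert fox -> sets bits 2 6 -> bits=0110001110101010
Op 10: query hen -> checks bit2=1, bit8=1 (all 1) -> maybe
Op 11: query bat -> checks bit10=1, bit14=1 (all 1) -> maybe
Query results in order: no no no maybe maybe

Answer: no no no maybe maybe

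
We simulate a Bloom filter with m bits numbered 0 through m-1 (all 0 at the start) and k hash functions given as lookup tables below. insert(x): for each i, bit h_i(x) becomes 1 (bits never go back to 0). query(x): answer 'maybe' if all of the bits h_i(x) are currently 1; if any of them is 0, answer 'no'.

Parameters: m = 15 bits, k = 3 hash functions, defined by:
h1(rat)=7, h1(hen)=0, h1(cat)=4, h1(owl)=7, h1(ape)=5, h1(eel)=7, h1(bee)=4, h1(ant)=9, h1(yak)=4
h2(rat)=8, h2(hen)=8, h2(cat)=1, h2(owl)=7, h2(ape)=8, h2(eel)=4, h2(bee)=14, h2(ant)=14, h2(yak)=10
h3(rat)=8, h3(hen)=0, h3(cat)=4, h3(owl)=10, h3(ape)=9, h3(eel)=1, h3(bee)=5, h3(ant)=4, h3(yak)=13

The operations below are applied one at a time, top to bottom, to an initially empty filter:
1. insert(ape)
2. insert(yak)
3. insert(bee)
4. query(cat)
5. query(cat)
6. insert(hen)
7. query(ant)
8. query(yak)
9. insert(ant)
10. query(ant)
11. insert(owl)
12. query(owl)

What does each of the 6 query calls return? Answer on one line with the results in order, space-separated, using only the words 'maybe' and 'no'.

Answer: no no maybe maybe maybe maybe

Derivation:
Start: bits=000000000000000
Op 1: insert ape -> sets bits 5 8 9 -> bits=000001001100000
Op 2: insert yak -> sets bits 4 10 13 -> bits=000011001110010
Op 3: insert bee -> sets bits 4 5 14 -> bits=000011001110011
Op 4: query cat -> checks bit1=0, bit4=1 (has a 0) -> no
Op 5: query cat -> checks bit1=0, bit4=1 (has a 0) -> no
Op 6: insert hen -> sets bits 0 8 -> bits=100011001110011
Op 7: query ant -> checks bit4=1, bit9=1, bit14=1 (all 1) -> maybe
Op 8: query yak -> checks bit4=1, bit10=1, bit13=1 (all 1) -> maybe
Op 9: insert ant -> sets bits 4 9 14 -> bits=100011001110011
Op 10: query ant -> checks bit4=1, bit9=1, bit14=1 (all 1) -> maybe
Op 11: insert owl -> sets bits 7 10 -> bits=100011011110011
Op 12: query owl -> checks bit7=1, bit10=1 (all 1) -> maybe
Query results in order: no no maybe maybe maybe maybe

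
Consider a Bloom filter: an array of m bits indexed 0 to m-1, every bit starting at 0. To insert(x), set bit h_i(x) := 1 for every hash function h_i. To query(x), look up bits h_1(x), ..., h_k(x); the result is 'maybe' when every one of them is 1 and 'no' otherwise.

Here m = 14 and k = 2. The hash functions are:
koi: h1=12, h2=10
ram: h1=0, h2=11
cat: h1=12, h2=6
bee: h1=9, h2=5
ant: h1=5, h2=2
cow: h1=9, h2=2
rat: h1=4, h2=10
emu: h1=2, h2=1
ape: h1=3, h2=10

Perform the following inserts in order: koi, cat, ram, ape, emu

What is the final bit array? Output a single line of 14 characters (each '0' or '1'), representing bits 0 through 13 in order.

Start: bits=00000000000000
After insert 'koi': sets bits 10 12 -> bits=00000000001010
After insert 'cat': sets bits 6 12 -> bits=00000010001010
After insert 'ram': sets bits 0 11 -> bits=10000010001110
After insert 'ape': sets bits 3 10 -> bits=10010010001110
After insert 'emu': sets bits 1 2 -> bits=11110010001110

Answer: 11110010001110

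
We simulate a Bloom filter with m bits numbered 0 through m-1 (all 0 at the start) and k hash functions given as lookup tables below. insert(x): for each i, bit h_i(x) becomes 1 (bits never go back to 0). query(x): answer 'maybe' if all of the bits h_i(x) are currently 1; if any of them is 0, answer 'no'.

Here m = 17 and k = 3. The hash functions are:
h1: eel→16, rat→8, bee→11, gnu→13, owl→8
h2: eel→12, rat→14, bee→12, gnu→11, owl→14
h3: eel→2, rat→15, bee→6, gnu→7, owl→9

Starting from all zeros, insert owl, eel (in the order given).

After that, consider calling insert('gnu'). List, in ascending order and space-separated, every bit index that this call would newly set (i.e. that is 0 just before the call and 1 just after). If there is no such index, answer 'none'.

Answer: 7 11 13

Derivation:
Start: bits=00000000000000000
After insert 'owl': sets bits 8 9 14 -> bits=00000000110000100
After insert 'eel': sets bits 2 12 16 -> bits=00100000110010101
insert 'gnu' would touch bits 7 11 13; currently bit7=0, bit11=0, bit13=0
Bits that are 0 among those (would change 0->1): 7 11 13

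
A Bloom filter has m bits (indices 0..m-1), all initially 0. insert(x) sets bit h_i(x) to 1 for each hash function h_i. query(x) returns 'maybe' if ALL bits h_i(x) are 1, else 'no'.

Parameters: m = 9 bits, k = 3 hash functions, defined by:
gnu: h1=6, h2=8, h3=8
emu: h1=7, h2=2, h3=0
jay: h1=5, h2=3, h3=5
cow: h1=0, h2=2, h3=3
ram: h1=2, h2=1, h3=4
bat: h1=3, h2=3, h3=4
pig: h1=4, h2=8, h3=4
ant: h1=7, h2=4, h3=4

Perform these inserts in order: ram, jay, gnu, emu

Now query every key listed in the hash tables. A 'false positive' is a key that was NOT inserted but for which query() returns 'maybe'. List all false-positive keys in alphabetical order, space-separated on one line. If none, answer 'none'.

Start: bits=000000000
After insert 'ram': sets bits 1 2 4 -> bits=011010000
After insert 'jay': sets bits 3 5 -> bits=011111000
After insert 'gnu': sets bits 6 8 -> bits=011111101
After insert 'emu': sets bits 0 2 7 -> bits=111111111
Not inserted: ant bat cow pig — query each against bits=111111111:
query ant: checks bit4=1, bit7=1 (all 1) -> maybe => FALSE POSITIVE
query bat: checks bit3=1, bit4=1 (all 1) -> maybe => FALSE POSITIVE
query cow: checks bit0=1, bit2=1, bit3=1 (all 1) -> maybe => FALSE POSITIVE
query pig: checks bit4=1, bit8=1 (all 1) -> maybe => FALSE POSITIVE
False positives (alphabetical): ant bat cow pig

Answer: ant bat cow pig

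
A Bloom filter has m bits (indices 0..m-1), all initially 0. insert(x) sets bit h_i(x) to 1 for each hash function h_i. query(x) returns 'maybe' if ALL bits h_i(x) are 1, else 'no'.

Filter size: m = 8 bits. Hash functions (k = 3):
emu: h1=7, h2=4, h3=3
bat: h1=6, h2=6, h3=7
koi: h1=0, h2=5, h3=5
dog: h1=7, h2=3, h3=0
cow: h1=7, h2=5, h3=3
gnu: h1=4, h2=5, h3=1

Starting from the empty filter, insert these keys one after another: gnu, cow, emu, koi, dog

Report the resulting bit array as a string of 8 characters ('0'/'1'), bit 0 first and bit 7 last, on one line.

Answer: 11011101

Derivation:
Start: bits=00000000
After insert 'gnu': sets bits 1 4 5 -> bits=01001100
After insert 'cow': sets bits 3 5 7 -> bits=01011101
After insert 'emu': sets bits 3 4 7 -> bits=01011101
After insert 'koi': sets bits 0 5 -> bits=11011101
After insert 'dog': sets bits 0 3 7 -> bits=11011101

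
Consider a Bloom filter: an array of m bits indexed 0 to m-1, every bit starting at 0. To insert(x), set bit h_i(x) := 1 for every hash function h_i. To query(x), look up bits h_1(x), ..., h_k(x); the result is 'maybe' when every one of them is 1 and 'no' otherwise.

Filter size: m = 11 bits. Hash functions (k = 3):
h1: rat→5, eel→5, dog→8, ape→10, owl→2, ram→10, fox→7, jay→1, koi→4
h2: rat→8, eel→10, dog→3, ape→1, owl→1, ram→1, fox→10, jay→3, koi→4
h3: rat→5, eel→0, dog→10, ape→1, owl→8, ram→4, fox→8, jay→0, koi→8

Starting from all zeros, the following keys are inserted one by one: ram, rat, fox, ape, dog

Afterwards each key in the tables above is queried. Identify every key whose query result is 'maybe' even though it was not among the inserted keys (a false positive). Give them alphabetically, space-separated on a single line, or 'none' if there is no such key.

Start: bits=00000000000
After insert 'ram': sets bits 1 4 10 -> bits=01001000001
After insert 'rat': sets bits 5 8 -> bits=01001100101
After insert 'fox': sets bits 7 8 10 -> bits=01001101101
After insert 'ape': sets bits 1 10 -> bits=01001101101
After insert 'dog': sets bits 3 8 10 -> bits=01011101101
Not inserted: eel jay koi owl — query each against bits=01011101101:
query eel: checks bit0=0, bit5=1, bit10=1 (has a 0) -> no => not a false positive
query jay: checks bit0=0, bit1=1, bit3=1 (has a 0) -> no => not a false positive
query koi: checks bit4=1, bit8=1 (all 1) -> maybe => FALSE POSITIVE
query owl: checks bit1=1, bit2=0, bit8=1 (has a 0) -> no => not a false positive
False positives (alphabetical): koi

Answer: koi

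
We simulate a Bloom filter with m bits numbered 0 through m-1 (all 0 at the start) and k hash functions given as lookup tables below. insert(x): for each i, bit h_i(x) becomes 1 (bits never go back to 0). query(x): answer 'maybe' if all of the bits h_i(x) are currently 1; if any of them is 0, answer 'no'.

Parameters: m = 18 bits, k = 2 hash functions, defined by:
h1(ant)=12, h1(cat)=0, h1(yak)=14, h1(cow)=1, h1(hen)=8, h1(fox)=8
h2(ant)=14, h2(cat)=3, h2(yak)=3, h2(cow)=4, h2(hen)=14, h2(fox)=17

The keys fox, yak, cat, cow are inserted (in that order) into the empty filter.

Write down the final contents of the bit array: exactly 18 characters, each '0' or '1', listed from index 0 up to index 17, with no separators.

Answer: 110110001000001001

Derivation:
Start: bits=000000000000000000
After insert 'fox': sets bits 8 17 -> bits=000000001000000001
After insert 'yak': sets bits 3 14 -> bits=000100001000001001
After insert 'cat': sets bits 0 3 -> bits=100100001000001001
After insert 'cow': sets bits 1 4 -> bits=110110001000001001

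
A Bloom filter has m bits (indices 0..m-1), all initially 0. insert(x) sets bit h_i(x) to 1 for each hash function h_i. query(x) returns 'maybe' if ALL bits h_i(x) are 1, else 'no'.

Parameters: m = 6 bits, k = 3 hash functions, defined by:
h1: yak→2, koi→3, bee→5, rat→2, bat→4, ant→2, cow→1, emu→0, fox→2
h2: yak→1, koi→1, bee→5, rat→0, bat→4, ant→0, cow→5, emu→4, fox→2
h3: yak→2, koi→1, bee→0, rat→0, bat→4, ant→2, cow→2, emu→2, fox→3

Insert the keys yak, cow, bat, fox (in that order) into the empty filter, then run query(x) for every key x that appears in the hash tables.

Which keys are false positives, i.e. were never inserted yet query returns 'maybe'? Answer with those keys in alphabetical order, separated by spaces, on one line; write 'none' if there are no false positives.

Answer: koi

Derivation:
Start: bits=000000
After insert 'yak': sets bits 1 2 -> bits=011000
After insert 'cow': sets bits 1 2 5 -> bits=011001
After insert 'bat': sets bits 4 -> bits=011011
After insert 'fox': sets bits 2 3 -> bits=011111
Not inserted: ant bee emu koi rat — query each against bits=011111:
query ant: checks bit0=0, bit2=1 (has a 0) -> no => not a false positive
query bee: checks bit0=0, bit5=1 (has a 0) -> no => not a false positive
query emu: checks bit0=0, bit2=1, bit4=1 (has a 0) -> no => not a false positive
query koi: checks bit1=1, bit3=1 (all 1) -> maybe => FALSE POSITIVE
query rat: checks bit0=0, bit2=1 (has a 0) -> no => not a false positive
False positives (alphabetical): koi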